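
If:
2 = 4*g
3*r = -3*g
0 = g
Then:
No Solution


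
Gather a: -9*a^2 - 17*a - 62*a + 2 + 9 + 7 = -9*a^2 - 79*a + 18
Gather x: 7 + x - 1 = x + 6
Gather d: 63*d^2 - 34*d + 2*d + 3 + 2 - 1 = 63*d^2 - 32*d + 4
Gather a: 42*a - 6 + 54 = 42*a + 48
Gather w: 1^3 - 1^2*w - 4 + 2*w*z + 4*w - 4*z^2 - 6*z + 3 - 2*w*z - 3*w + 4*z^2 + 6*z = 0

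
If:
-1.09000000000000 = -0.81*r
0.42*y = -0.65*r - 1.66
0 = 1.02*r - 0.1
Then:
No Solution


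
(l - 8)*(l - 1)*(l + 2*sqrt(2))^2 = l^4 - 9*l^3 + 4*sqrt(2)*l^3 - 36*sqrt(2)*l^2 + 16*l^2 - 72*l + 32*sqrt(2)*l + 64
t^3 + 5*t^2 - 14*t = t*(t - 2)*(t + 7)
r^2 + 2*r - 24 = (r - 4)*(r + 6)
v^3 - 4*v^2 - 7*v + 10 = (v - 5)*(v - 1)*(v + 2)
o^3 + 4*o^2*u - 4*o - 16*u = (o - 2)*(o + 2)*(o + 4*u)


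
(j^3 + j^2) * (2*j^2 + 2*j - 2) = 2*j^5 + 4*j^4 - 2*j^2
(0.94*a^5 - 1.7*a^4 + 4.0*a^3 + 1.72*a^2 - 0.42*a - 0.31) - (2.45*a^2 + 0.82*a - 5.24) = 0.94*a^5 - 1.7*a^4 + 4.0*a^3 - 0.73*a^2 - 1.24*a + 4.93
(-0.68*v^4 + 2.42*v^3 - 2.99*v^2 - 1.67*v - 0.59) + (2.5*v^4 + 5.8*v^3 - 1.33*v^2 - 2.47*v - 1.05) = 1.82*v^4 + 8.22*v^3 - 4.32*v^2 - 4.14*v - 1.64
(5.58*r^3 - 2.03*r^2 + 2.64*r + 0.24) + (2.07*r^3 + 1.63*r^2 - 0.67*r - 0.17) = 7.65*r^3 - 0.4*r^2 + 1.97*r + 0.07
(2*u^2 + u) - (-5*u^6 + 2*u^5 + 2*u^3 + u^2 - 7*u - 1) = 5*u^6 - 2*u^5 - 2*u^3 + u^2 + 8*u + 1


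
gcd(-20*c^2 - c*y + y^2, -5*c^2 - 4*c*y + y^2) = -5*c + y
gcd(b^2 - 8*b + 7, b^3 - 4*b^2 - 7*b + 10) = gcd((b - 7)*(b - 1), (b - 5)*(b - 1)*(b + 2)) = b - 1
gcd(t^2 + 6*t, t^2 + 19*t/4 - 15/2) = t + 6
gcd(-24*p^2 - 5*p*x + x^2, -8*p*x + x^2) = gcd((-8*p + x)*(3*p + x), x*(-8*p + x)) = -8*p + x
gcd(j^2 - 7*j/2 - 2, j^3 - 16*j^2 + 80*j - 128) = j - 4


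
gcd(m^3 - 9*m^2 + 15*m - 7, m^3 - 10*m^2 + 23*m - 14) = m^2 - 8*m + 7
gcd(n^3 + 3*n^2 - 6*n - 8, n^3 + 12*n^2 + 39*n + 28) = n^2 + 5*n + 4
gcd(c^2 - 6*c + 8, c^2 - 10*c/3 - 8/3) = c - 4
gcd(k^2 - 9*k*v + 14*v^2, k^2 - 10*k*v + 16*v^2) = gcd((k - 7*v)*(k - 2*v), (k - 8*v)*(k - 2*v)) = -k + 2*v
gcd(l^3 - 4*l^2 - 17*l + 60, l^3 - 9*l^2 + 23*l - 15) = l^2 - 8*l + 15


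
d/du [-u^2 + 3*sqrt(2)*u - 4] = -2*u + 3*sqrt(2)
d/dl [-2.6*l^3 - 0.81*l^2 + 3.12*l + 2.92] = -7.8*l^2 - 1.62*l + 3.12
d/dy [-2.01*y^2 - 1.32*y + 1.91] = -4.02*y - 1.32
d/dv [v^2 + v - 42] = 2*v + 1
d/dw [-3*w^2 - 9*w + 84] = -6*w - 9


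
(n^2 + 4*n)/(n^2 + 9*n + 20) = n/(n + 5)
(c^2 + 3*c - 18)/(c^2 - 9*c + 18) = (c + 6)/(c - 6)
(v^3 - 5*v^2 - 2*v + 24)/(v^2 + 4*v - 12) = (v^3 - 5*v^2 - 2*v + 24)/(v^2 + 4*v - 12)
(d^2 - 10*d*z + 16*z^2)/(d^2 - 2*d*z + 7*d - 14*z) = (d - 8*z)/(d + 7)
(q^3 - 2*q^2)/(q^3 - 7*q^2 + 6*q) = q*(q - 2)/(q^2 - 7*q + 6)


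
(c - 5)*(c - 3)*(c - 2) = c^3 - 10*c^2 + 31*c - 30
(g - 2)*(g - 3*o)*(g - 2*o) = g^3 - 5*g^2*o - 2*g^2 + 6*g*o^2 + 10*g*o - 12*o^2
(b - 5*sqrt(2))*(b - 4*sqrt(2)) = b^2 - 9*sqrt(2)*b + 40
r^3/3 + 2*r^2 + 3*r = r*(r/3 + 1)*(r + 3)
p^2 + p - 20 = (p - 4)*(p + 5)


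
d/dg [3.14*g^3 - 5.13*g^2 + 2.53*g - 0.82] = 9.42*g^2 - 10.26*g + 2.53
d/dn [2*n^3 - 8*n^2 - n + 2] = 6*n^2 - 16*n - 1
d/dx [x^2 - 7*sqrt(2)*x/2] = 2*x - 7*sqrt(2)/2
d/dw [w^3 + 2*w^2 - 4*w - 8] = 3*w^2 + 4*w - 4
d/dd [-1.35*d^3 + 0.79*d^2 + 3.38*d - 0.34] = -4.05*d^2 + 1.58*d + 3.38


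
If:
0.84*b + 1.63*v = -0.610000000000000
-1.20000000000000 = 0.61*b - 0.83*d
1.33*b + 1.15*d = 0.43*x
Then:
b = 0.197684723606957*x - 0.764373546028581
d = 0.145286363132824*x + 0.884014622798272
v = 0.0196771648245448 - 0.101874336091929*x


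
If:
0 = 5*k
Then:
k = 0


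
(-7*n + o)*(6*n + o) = -42*n^2 - n*o + o^2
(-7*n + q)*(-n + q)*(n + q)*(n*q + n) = 7*n^4*q + 7*n^4 - n^3*q^2 - n^3*q - 7*n^2*q^3 - 7*n^2*q^2 + n*q^4 + n*q^3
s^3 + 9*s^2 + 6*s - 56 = (s - 2)*(s + 4)*(s + 7)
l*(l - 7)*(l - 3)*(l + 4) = l^4 - 6*l^3 - 19*l^2 + 84*l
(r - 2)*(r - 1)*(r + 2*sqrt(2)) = r^3 - 3*r^2 + 2*sqrt(2)*r^2 - 6*sqrt(2)*r + 2*r + 4*sqrt(2)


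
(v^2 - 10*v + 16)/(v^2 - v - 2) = (v - 8)/(v + 1)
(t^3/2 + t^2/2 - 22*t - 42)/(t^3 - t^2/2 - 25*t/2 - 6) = (-t^3 - t^2 + 44*t + 84)/(-2*t^3 + t^2 + 25*t + 12)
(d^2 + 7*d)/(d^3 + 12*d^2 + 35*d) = 1/(d + 5)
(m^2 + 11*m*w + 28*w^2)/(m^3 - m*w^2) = (m^2 + 11*m*w + 28*w^2)/(m*(m^2 - w^2))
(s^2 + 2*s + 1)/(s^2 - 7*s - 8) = (s + 1)/(s - 8)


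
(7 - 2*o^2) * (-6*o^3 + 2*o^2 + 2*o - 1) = 12*o^5 - 4*o^4 - 46*o^3 + 16*o^2 + 14*o - 7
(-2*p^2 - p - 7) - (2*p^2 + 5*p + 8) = -4*p^2 - 6*p - 15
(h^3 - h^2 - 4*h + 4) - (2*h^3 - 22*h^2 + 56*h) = -h^3 + 21*h^2 - 60*h + 4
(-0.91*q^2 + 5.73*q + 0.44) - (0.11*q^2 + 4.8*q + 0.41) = -1.02*q^2 + 0.930000000000001*q + 0.03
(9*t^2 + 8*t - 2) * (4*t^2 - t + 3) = 36*t^4 + 23*t^3 + 11*t^2 + 26*t - 6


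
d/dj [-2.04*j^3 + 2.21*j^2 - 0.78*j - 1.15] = -6.12*j^2 + 4.42*j - 0.78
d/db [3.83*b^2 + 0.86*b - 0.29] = 7.66*b + 0.86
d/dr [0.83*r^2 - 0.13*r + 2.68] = 1.66*r - 0.13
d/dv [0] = 0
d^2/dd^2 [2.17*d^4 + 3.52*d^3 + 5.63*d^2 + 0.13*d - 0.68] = 26.04*d^2 + 21.12*d + 11.26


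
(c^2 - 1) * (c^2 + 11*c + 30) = c^4 + 11*c^3 + 29*c^2 - 11*c - 30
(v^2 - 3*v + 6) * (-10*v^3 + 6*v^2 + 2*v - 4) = -10*v^5 + 36*v^4 - 76*v^3 + 26*v^2 + 24*v - 24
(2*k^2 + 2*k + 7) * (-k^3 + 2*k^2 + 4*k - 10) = -2*k^5 + 2*k^4 + 5*k^3 + 2*k^2 + 8*k - 70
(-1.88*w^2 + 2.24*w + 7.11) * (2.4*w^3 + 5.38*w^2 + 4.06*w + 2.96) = -4.512*w^5 - 4.7384*w^4 + 21.4824*w^3 + 41.7814*w^2 + 35.497*w + 21.0456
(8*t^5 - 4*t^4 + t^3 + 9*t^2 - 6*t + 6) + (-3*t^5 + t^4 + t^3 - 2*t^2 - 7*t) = 5*t^5 - 3*t^4 + 2*t^3 + 7*t^2 - 13*t + 6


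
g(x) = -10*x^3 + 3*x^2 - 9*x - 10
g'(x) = -30*x^2 + 6*x - 9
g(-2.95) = 299.38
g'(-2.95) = -287.78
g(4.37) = -826.57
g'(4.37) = -555.69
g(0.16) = -11.40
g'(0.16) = -8.81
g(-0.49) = -3.69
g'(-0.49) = -19.14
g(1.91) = -85.92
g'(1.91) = -106.98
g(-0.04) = -9.63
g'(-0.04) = -9.29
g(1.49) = -49.83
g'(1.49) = -66.66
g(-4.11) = 771.93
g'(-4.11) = -540.42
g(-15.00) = 34550.00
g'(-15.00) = -6849.00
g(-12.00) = 17810.00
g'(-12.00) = -4401.00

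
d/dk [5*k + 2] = 5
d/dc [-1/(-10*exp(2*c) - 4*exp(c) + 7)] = (-20*exp(c) - 4)*exp(c)/(10*exp(2*c) + 4*exp(c) - 7)^2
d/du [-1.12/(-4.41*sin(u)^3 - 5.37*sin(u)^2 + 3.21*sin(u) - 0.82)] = (-14.8176*sin(u)^2 - 12.0288*sin(u) + 3.5952)*cos(u)/(4.41*sin(u)^3 + 5.37*sin(u)^2 - 3.21*sin(u) + 0.82)^2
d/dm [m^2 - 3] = 2*m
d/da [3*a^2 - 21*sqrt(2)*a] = 6*a - 21*sqrt(2)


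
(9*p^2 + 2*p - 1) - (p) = 9*p^2 + p - 1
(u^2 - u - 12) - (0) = u^2 - u - 12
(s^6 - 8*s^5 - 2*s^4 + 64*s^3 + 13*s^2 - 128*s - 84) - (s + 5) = s^6 - 8*s^5 - 2*s^4 + 64*s^3 + 13*s^2 - 129*s - 89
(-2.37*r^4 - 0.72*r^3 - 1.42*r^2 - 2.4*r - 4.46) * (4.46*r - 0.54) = -10.5702*r^5 - 1.9314*r^4 - 5.9444*r^3 - 9.9372*r^2 - 18.5956*r + 2.4084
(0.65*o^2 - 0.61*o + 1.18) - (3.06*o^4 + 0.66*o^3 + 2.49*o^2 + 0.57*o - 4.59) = -3.06*o^4 - 0.66*o^3 - 1.84*o^2 - 1.18*o + 5.77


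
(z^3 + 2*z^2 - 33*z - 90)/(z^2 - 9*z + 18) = (z^2 + 8*z + 15)/(z - 3)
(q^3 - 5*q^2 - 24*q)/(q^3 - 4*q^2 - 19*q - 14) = q*(-q^2 + 5*q + 24)/(-q^3 + 4*q^2 + 19*q + 14)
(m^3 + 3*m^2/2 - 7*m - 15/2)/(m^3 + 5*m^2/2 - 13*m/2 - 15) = (m + 1)/(m + 2)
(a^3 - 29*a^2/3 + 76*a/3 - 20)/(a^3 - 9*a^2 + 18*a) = (3*a^2 - 11*a + 10)/(3*a*(a - 3))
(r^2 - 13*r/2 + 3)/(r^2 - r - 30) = (r - 1/2)/(r + 5)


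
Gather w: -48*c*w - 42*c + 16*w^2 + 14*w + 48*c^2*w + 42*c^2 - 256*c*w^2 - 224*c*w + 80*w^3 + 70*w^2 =42*c^2 - 42*c + 80*w^3 + w^2*(86 - 256*c) + w*(48*c^2 - 272*c + 14)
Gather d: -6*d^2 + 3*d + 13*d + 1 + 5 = -6*d^2 + 16*d + 6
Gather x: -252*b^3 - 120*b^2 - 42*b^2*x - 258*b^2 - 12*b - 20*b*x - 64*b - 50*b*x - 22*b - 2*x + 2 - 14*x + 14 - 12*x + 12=-252*b^3 - 378*b^2 - 98*b + x*(-42*b^2 - 70*b - 28) + 28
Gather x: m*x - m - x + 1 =-m + x*(m - 1) + 1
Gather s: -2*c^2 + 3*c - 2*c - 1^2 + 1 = -2*c^2 + c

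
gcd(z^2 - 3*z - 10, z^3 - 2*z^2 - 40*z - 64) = z + 2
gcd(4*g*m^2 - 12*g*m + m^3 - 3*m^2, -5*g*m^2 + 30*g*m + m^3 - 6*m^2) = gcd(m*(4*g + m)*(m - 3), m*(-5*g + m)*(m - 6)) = m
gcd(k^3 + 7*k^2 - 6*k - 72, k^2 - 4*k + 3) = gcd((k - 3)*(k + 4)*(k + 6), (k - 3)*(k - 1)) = k - 3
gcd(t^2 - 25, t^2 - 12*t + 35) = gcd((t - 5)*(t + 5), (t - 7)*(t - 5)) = t - 5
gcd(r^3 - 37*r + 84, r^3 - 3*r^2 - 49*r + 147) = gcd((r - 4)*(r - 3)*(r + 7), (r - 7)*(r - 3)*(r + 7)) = r^2 + 4*r - 21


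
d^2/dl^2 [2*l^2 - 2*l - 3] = 4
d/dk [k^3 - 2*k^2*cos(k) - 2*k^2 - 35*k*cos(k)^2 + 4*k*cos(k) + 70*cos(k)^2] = 2*k^2*sin(k) + 3*k^2 + 35*k*sin(2*k) - 4*sqrt(2)*k*sin(k + pi/4) - 4*k - 70*sin(2*k) + 4*cos(k) - 35*cos(2*k)/2 - 35/2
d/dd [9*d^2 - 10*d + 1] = 18*d - 10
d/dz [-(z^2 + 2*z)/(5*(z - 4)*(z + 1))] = (z^2 + 8*z/5 + 8/5)/(z^4 - 6*z^3 + z^2 + 24*z + 16)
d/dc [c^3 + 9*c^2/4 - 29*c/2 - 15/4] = 3*c^2 + 9*c/2 - 29/2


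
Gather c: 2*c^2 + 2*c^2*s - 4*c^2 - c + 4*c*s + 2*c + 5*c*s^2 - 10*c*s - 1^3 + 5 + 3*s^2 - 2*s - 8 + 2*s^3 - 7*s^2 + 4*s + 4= c^2*(2*s - 2) + c*(5*s^2 - 6*s + 1) + 2*s^3 - 4*s^2 + 2*s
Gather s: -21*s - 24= -21*s - 24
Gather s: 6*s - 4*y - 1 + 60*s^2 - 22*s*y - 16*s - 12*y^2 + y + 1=60*s^2 + s*(-22*y - 10) - 12*y^2 - 3*y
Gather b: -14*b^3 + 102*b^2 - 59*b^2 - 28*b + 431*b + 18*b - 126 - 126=-14*b^3 + 43*b^2 + 421*b - 252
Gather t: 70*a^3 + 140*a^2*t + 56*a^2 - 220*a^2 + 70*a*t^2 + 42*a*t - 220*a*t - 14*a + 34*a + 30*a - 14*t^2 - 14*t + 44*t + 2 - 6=70*a^3 - 164*a^2 + 50*a + t^2*(70*a - 14) + t*(140*a^2 - 178*a + 30) - 4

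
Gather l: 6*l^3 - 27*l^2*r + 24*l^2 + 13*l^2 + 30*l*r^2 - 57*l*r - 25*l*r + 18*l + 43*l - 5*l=6*l^3 + l^2*(37 - 27*r) + l*(30*r^2 - 82*r + 56)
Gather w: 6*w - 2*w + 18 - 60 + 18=4*w - 24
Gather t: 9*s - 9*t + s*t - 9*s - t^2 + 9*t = s*t - t^2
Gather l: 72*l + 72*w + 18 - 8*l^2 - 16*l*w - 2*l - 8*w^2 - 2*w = -8*l^2 + l*(70 - 16*w) - 8*w^2 + 70*w + 18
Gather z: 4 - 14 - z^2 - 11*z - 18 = -z^2 - 11*z - 28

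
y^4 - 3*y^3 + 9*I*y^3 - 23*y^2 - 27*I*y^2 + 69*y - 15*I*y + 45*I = (y - 3)*(y + I)*(y + 3*I)*(y + 5*I)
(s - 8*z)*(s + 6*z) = s^2 - 2*s*z - 48*z^2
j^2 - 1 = (j - 1)*(j + 1)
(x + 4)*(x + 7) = x^2 + 11*x + 28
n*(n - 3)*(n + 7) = n^3 + 4*n^2 - 21*n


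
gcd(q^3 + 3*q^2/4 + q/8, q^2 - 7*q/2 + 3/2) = 1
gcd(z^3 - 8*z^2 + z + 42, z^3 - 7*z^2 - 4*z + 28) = z^2 - 5*z - 14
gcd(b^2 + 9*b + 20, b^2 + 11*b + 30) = b + 5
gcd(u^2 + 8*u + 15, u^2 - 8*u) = 1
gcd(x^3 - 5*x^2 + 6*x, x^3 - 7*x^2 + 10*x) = x^2 - 2*x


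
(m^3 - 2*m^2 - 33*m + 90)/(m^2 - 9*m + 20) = (m^2 + 3*m - 18)/(m - 4)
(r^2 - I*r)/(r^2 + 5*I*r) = (r - I)/(r + 5*I)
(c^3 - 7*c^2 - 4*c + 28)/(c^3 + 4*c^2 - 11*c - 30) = (c^2 - 9*c + 14)/(c^2 + 2*c - 15)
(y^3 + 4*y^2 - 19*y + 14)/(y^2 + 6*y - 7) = y - 2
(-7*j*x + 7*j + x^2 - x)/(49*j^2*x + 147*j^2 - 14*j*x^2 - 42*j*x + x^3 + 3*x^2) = (x - 1)/(-7*j*x - 21*j + x^2 + 3*x)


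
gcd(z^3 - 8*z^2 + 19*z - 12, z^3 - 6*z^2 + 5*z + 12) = z^2 - 7*z + 12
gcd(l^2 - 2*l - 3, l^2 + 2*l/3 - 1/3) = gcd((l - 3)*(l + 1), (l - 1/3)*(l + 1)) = l + 1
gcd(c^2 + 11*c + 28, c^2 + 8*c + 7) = c + 7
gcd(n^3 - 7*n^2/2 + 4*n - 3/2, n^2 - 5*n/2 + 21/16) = 1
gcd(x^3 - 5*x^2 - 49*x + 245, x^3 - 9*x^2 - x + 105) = x^2 - 12*x + 35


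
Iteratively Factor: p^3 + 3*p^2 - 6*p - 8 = (p - 2)*(p^2 + 5*p + 4) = (p - 2)*(p + 4)*(p + 1)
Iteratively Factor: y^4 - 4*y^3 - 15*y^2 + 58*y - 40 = (y - 2)*(y^3 - 2*y^2 - 19*y + 20) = (y - 2)*(y - 1)*(y^2 - y - 20) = (y - 2)*(y - 1)*(y + 4)*(y - 5)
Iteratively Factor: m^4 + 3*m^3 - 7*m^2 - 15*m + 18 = (m - 1)*(m^3 + 4*m^2 - 3*m - 18) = (m - 1)*(m + 3)*(m^2 + m - 6) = (m - 1)*(m + 3)^2*(m - 2)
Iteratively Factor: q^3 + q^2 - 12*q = (q)*(q^2 + q - 12) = q*(q - 3)*(q + 4)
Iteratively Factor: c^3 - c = (c + 1)*(c^2 - c) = (c - 1)*(c + 1)*(c)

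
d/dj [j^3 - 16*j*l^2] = 3*j^2 - 16*l^2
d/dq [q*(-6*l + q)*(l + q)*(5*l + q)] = -30*l^3 - 62*l^2*q + 4*q^3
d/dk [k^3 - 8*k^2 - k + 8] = 3*k^2 - 16*k - 1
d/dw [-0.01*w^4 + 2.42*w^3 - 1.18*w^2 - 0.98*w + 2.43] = -0.04*w^3 + 7.26*w^2 - 2.36*w - 0.98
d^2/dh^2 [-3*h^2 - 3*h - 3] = -6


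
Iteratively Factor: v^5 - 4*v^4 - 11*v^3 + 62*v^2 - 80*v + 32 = (v - 2)*(v^4 - 2*v^3 - 15*v^2 + 32*v - 16) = (v - 2)*(v - 1)*(v^3 - v^2 - 16*v + 16) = (v - 4)*(v - 2)*(v - 1)*(v^2 + 3*v - 4) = (v - 4)*(v - 2)*(v - 1)^2*(v + 4)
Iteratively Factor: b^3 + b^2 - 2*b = (b - 1)*(b^2 + 2*b) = (b - 1)*(b + 2)*(b)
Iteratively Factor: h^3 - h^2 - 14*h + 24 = (h - 2)*(h^2 + h - 12) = (h - 2)*(h + 4)*(h - 3)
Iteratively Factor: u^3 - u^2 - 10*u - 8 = (u + 1)*(u^2 - 2*u - 8) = (u + 1)*(u + 2)*(u - 4)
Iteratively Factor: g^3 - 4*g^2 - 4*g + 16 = (g - 4)*(g^2 - 4) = (g - 4)*(g + 2)*(g - 2)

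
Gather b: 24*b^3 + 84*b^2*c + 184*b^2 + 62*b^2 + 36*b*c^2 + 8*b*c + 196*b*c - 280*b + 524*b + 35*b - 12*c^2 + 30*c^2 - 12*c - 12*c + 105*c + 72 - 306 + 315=24*b^3 + b^2*(84*c + 246) + b*(36*c^2 + 204*c + 279) + 18*c^2 + 81*c + 81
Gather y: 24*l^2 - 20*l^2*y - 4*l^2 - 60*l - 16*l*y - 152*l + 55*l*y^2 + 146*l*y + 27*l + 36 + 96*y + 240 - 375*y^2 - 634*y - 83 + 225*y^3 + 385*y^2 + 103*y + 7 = 20*l^2 - 185*l + 225*y^3 + y^2*(55*l + 10) + y*(-20*l^2 + 130*l - 435) + 200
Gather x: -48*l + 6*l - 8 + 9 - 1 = -42*l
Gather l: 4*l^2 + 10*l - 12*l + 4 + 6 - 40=4*l^2 - 2*l - 30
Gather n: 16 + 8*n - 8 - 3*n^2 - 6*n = -3*n^2 + 2*n + 8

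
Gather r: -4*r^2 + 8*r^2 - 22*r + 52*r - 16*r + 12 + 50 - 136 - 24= 4*r^2 + 14*r - 98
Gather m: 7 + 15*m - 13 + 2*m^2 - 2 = 2*m^2 + 15*m - 8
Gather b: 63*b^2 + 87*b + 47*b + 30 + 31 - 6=63*b^2 + 134*b + 55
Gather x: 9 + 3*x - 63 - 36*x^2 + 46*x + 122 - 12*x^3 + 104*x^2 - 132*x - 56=-12*x^3 + 68*x^2 - 83*x + 12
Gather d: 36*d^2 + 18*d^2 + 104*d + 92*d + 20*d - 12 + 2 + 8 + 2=54*d^2 + 216*d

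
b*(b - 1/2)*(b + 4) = b^3 + 7*b^2/2 - 2*b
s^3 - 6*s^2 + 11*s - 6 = (s - 3)*(s - 2)*(s - 1)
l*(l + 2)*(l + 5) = l^3 + 7*l^2 + 10*l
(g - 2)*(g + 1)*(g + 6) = g^3 + 5*g^2 - 8*g - 12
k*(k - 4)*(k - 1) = k^3 - 5*k^2 + 4*k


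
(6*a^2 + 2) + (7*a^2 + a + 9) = 13*a^2 + a + 11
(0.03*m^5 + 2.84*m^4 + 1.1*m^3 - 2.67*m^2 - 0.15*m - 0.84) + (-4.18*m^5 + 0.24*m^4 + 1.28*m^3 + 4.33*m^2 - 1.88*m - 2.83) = -4.15*m^5 + 3.08*m^4 + 2.38*m^3 + 1.66*m^2 - 2.03*m - 3.67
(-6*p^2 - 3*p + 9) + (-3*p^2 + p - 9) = -9*p^2 - 2*p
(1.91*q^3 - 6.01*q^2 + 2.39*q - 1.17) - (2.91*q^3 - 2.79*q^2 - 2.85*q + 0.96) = -1.0*q^3 - 3.22*q^2 + 5.24*q - 2.13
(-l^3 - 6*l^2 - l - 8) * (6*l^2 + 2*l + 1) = -6*l^5 - 38*l^4 - 19*l^3 - 56*l^2 - 17*l - 8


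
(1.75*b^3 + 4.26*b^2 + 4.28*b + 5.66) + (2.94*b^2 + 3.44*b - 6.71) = 1.75*b^3 + 7.2*b^2 + 7.72*b - 1.05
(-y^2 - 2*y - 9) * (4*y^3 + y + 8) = -4*y^5 - 8*y^4 - 37*y^3 - 10*y^2 - 25*y - 72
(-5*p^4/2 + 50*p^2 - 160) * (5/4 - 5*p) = 25*p^5/2 - 25*p^4/8 - 250*p^3 + 125*p^2/2 + 800*p - 200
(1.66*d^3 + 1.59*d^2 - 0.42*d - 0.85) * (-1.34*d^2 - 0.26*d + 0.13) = -2.2244*d^5 - 2.5622*d^4 + 0.3652*d^3 + 1.4549*d^2 + 0.1664*d - 0.1105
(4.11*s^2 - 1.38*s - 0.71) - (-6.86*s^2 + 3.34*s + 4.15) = 10.97*s^2 - 4.72*s - 4.86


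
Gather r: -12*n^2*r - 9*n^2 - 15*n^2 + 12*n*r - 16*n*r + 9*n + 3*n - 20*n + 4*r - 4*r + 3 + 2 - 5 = -24*n^2 - 8*n + r*(-12*n^2 - 4*n)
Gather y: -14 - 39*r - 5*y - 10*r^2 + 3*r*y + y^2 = -10*r^2 - 39*r + y^2 + y*(3*r - 5) - 14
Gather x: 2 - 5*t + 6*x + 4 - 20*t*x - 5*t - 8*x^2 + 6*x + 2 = -10*t - 8*x^2 + x*(12 - 20*t) + 8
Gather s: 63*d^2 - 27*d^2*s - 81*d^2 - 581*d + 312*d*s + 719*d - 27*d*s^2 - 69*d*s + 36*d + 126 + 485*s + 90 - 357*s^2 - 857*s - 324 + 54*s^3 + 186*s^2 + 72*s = -18*d^2 + 174*d + 54*s^3 + s^2*(-27*d - 171) + s*(-27*d^2 + 243*d - 300) - 108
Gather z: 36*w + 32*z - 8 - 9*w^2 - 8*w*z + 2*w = -9*w^2 + 38*w + z*(32 - 8*w) - 8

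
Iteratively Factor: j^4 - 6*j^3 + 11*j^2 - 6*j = (j - 3)*(j^3 - 3*j^2 + 2*j) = j*(j - 3)*(j^2 - 3*j + 2) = j*(j - 3)*(j - 2)*(j - 1)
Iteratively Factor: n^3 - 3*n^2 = (n)*(n^2 - 3*n) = n^2*(n - 3)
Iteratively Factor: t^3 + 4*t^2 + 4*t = (t + 2)*(t^2 + 2*t) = (t + 2)^2*(t)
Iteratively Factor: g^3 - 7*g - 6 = (g - 3)*(g^2 + 3*g + 2) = (g - 3)*(g + 2)*(g + 1)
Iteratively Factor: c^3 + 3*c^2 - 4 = (c + 2)*(c^2 + c - 2) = (c + 2)^2*(c - 1)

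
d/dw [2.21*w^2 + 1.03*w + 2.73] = 4.42*w + 1.03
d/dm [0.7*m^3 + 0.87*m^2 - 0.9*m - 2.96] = 2.1*m^2 + 1.74*m - 0.9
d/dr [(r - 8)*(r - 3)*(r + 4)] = 3*r^2 - 14*r - 20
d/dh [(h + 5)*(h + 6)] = 2*h + 11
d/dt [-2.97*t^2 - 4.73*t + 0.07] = -5.94*t - 4.73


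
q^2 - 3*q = q*(q - 3)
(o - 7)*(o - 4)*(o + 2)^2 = o^4 - 7*o^3 - 12*o^2 + 68*o + 112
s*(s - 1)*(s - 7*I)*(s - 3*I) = s^4 - s^3 - 10*I*s^3 - 21*s^2 + 10*I*s^2 + 21*s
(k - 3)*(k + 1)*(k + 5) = k^3 + 3*k^2 - 13*k - 15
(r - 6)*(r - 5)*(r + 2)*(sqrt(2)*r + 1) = sqrt(2)*r^4 - 9*sqrt(2)*r^3 + r^3 - 9*r^2 + 8*sqrt(2)*r^2 + 8*r + 60*sqrt(2)*r + 60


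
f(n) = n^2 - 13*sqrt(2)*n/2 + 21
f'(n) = 2*n - 13*sqrt(2)/2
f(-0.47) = 25.54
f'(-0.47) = -10.13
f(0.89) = 13.61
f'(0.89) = -7.41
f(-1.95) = 42.73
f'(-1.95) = -13.09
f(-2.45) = 49.52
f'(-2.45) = -14.09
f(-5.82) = 108.37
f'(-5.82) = -20.83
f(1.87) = 7.31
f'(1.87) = -5.45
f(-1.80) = 40.79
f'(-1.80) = -12.79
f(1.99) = 6.67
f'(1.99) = -5.21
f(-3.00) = 57.58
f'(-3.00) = -15.19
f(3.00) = 2.42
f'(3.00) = -3.19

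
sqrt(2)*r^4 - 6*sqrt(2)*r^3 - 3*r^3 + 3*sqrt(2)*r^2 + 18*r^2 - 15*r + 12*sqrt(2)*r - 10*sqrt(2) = (r - 5)*(r - 1)*(r - 2*sqrt(2))*(sqrt(2)*r + 1)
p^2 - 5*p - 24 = (p - 8)*(p + 3)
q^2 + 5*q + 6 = (q + 2)*(q + 3)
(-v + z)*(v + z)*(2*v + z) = -2*v^3 - v^2*z + 2*v*z^2 + z^3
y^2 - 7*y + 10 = (y - 5)*(y - 2)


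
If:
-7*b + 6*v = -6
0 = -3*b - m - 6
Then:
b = 6*v/7 + 6/7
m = -18*v/7 - 60/7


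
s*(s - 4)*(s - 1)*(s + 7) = s^4 + 2*s^3 - 31*s^2 + 28*s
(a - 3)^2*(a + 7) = a^3 + a^2 - 33*a + 63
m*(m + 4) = m^2 + 4*m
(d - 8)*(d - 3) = d^2 - 11*d + 24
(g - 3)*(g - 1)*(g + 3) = g^3 - g^2 - 9*g + 9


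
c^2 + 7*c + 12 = (c + 3)*(c + 4)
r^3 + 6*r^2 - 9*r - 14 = (r - 2)*(r + 1)*(r + 7)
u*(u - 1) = u^2 - u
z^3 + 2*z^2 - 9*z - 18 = (z - 3)*(z + 2)*(z + 3)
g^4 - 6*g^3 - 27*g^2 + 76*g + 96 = (g - 8)*(g - 3)*(g + 1)*(g + 4)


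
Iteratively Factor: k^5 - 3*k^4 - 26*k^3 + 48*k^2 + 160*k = (k - 4)*(k^4 + k^3 - 22*k^2 - 40*k) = (k - 5)*(k - 4)*(k^3 + 6*k^2 + 8*k) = (k - 5)*(k - 4)*(k + 4)*(k^2 + 2*k) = k*(k - 5)*(k - 4)*(k + 4)*(k + 2)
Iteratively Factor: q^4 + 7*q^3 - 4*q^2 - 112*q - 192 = (q - 4)*(q^3 + 11*q^2 + 40*q + 48) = (q - 4)*(q + 3)*(q^2 + 8*q + 16) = (q - 4)*(q + 3)*(q + 4)*(q + 4)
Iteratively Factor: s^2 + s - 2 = (s - 1)*(s + 2)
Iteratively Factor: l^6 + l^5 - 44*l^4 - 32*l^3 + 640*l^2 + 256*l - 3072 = (l - 4)*(l^5 + 5*l^4 - 24*l^3 - 128*l^2 + 128*l + 768) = (l - 4)*(l + 4)*(l^4 + l^3 - 28*l^2 - 16*l + 192) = (l - 4)*(l + 4)^2*(l^3 - 3*l^2 - 16*l + 48) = (l - 4)^2*(l + 4)^2*(l^2 + l - 12) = (l - 4)^2*(l - 3)*(l + 4)^2*(l + 4)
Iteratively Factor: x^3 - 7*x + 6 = (x + 3)*(x^2 - 3*x + 2) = (x - 1)*(x + 3)*(x - 2)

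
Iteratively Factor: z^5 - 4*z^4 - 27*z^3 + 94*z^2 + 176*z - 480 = (z + 4)*(z^4 - 8*z^3 + 5*z^2 + 74*z - 120) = (z - 2)*(z + 4)*(z^3 - 6*z^2 - 7*z + 60) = (z - 5)*(z - 2)*(z + 4)*(z^2 - z - 12) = (z - 5)*(z - 4)*(z - 2)*(z + 4)*(z + 3)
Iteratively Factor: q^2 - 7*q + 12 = (q - 4)*(q - 3)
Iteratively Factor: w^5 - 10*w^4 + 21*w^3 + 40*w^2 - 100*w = (w)*(w^4 - 10*w^3 + 21*w^2 + 40*w - 100) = w*(w - 2)*(w^3 - 8*w^2 + 5*w + 50) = w*(w - 5)*(w - 2)*(w^2 - 3*w - 10) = w*(w - 5)*(w - 2)*(w + 2)*(w - 5)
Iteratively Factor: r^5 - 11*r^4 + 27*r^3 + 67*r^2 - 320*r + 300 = (r - 2)*(r^4 - 9*r^3 + 9*r^2 + 85*r - 150) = (r - 5)*(r - 2)*(r^3 - 4*r^2 - 11*r + 30) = (r - 5)*(r - 2)^2*(r^2 - 2*r - 15) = (r - 5)*(r - 2)^2*(r + 3)*(r - 5)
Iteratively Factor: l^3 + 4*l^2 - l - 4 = (l - 1)*(l^2 + 5*l + 4) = (l - 1)*(l + 4)*(l + 1)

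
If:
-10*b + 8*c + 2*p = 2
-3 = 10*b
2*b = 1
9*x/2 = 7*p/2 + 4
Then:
No Solution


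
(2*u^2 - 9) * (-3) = 27 - 6*u^2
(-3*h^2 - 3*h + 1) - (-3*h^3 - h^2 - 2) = 3*h^3 - 2*h^2 - 3*h + 3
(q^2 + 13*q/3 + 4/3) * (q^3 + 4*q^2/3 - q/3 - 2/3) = q^5 + 17*q^4/3 + 61*q^3/9 - q^2/3 - 10*q/3 - 8/9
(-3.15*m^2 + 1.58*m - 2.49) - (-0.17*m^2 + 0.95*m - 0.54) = -2.98*m^2 + 0.63*m - 1.95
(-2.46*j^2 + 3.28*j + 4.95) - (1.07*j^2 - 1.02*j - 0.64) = -3.53*j^2 + 4.3*j + 5.59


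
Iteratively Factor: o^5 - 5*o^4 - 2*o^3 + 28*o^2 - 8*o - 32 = (o - 2)*(o^4 - 3*o^3 - 8*o^2 + 12*o + 16) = (o - 2)^2*(o^3 - o^2 - 10*o - 8) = (o - 2)^2*(o + 2)*(o^2 - 3*o - 4) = (o - 4)*(o - 2)^2*(o + 2)*(o + 1)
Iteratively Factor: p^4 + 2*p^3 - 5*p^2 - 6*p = (p + 3)*(p^3 - p^2 - 2*p) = (p - 2)*(p + 3)*(p^2 + p) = (p - 2)*(p + 1)*(p + 3)*(p)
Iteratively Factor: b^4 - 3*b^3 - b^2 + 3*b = (b - 1)*(b^3 - 2*b^2 - 3*b) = b*(b - 1)*(b^2 - 2*b - 3) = b*(b - 1)*(b + 1)*(b - 3)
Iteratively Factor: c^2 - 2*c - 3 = (c - 3)*(c + 1)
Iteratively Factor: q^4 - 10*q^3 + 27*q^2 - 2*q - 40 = (q - 2)*(q^3 - 8*q^2 + 11*q + 20) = (q - 2)*(q + 1)*(q^2 - 9*q + 20) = (q - 5)*(q - 2)*(q + 1)*(q - 4)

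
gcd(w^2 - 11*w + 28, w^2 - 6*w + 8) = w - 4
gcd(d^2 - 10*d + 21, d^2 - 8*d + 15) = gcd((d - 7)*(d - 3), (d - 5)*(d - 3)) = d - 3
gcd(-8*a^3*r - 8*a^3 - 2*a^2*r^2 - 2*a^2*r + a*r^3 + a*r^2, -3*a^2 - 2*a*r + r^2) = 1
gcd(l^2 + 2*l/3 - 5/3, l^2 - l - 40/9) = l + 5/3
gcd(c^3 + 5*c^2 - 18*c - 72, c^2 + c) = 1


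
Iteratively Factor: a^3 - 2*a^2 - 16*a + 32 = (a + 4)*(a^2 - 6*a + 8) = (a - 4)*(a + 4)*(a - 2)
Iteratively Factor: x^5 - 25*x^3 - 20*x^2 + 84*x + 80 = (x + 1)*(x^4 - x^3 - 24*x^2 + 4*x + 80) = (x - 2)*(x + 1)*(x^3 + x^2 - 22*x - 40) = (x - 2)*(x + 1)*(x + 2)*(x^2 - x - 20) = (x - 2)*(x + 1)*(x + 2)*(x + 4)*(x - 5)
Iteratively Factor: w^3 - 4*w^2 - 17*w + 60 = (w - 5)*(w^2 + w - 12) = (w - 5)*(w + 4)*(w - 3)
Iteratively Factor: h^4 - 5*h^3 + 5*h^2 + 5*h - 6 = (h - 3)*(h^3 - 2*h^2 - h + 2) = (h - 3)*(h + 1)*(h^2 - 3*h + 2) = (h - 3)*(h - 1)*(h + 1)*(h - 2)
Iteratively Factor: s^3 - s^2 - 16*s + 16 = (s + 4)*(s^2 - 5*s + 4) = (s - 1)*(s + 4)*(s - 4)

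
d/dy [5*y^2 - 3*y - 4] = 10*y - 3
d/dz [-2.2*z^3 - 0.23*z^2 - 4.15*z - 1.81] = -6.6*z^2 - 0.46*z - 4.15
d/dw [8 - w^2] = -2*w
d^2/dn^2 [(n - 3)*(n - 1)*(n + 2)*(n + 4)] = 12*n^2 + 12*n - 26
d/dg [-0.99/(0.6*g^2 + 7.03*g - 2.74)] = (1.188*g + 6.9597)/(0.6*g^2 + 7.03*g - 2.74)^2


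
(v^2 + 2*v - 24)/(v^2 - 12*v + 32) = (v + 6)/(v - 8)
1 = 1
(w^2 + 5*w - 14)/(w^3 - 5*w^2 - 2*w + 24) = (w^2 + 5*w - 14)/(w^3 - 5*w^2 - 2*w + 24)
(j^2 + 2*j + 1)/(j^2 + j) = (j + 1)/j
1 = 1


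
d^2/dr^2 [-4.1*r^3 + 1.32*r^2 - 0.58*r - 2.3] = 2.64 - 24.6*r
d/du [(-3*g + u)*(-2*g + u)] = -5*g + 2*u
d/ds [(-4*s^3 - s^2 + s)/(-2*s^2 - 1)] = (8*s^4 + 14*s^2 + 2*s - 1)/(4*s^4 + 4*s^2 + 1)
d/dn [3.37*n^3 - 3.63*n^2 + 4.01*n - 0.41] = 10.11*n^2 - 7.26*n + 4.01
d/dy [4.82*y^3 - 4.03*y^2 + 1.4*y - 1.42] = 14.46*y^2 - 8.06*y + 1.4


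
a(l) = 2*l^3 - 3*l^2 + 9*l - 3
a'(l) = 6*l^2 - 6*l + 9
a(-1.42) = -27.56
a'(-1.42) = 29.62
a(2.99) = 50.55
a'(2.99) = 44.70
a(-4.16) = -236.34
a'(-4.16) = 137.79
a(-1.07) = -18.51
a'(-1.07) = 22.29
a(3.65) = 87.14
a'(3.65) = 67.04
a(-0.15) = -4.42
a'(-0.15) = 10.04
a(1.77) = 14.62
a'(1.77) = 17.18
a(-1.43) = -27.85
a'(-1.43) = 29.85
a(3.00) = 51.00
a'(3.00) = 45.00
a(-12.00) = -3999.00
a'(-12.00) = 945.00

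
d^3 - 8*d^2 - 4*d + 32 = (d - 8)*(d - 2)*(d + 2)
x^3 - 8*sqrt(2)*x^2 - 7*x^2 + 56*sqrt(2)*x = x*(x - 7)*(x - 8*sqrt(2))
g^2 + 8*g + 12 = (g + 2)*(g + 6)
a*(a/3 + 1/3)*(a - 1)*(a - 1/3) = a^4/3 - a^3/9 - a^2/3 + a/9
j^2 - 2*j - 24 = (j - 6)*(j + 4)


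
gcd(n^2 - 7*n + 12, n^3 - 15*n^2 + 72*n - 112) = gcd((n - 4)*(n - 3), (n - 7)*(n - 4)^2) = n - 4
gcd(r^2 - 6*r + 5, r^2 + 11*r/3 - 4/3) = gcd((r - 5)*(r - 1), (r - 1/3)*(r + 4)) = 1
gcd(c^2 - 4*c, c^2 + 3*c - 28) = c - 4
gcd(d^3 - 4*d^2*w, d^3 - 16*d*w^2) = -d^2 + 4*d*w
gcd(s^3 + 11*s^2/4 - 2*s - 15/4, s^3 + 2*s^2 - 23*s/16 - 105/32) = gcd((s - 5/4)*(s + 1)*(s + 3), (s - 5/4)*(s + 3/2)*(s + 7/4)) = s - 5/4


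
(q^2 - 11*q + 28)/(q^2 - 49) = (q - 4)/(q + 7)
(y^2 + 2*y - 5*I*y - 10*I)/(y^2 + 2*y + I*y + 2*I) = (y - 5*I)/(y + I)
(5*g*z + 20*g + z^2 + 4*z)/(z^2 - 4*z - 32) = (5*g + z)/(z - 8)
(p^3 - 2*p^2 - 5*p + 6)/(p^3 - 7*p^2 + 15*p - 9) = (p + 2)/(p - 3)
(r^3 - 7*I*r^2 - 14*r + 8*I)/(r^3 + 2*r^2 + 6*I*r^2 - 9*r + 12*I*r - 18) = (r^3 - 7*I*r^2 - 14*r + 8*I)/(r^3 + r^2*(2 + 6*I) + r*(-9 + 12*I) - 18)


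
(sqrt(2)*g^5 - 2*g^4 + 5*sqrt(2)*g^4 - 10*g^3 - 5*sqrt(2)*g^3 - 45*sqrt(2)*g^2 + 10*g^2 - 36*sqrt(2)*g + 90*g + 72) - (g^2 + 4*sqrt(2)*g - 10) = sqrt(2)*g^5 - 2*g^4 + 5*sqrt(2)*g^4 - 10*g^3 - 5*sqrt(2)*g^3 - 45*sqrt(2)*g^2 + 9*g^2 - 40*sqrt(2)*g + 90*g + 82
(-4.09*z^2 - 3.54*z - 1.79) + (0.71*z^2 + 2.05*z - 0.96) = -3.38*z^2 - 1.49*z - 2.75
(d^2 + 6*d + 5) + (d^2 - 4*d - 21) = 2*d^2 + 2*d - 16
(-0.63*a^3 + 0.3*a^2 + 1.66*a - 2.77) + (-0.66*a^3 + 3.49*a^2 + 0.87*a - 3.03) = -1.29*a^3 + 3.79*a^2 + 2.53*a - 5.8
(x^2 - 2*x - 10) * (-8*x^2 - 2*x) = -8*x^4 + 14*x^3 + 84*x^2 + 20*x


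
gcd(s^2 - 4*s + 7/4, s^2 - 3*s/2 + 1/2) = s - 1/2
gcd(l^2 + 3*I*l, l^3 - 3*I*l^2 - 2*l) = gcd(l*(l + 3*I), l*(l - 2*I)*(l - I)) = l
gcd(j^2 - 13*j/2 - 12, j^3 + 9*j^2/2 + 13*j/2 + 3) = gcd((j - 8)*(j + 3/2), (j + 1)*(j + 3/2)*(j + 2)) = j + 3/2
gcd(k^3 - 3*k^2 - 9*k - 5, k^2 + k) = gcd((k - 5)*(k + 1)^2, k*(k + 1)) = k + 1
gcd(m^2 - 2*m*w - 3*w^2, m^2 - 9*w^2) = -m + 3*w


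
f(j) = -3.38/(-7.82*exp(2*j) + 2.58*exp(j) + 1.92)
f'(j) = -3.38*(15.64*exp(2*j) - 2.58*exp(j))/(-7.82*exp(2*j) + 2.58*exp(j) + 1.92)^2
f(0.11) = 0.68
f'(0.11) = -2.30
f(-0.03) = 1.15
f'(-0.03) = -4.78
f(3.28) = 0.00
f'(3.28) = -0.00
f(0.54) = 0.20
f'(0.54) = -0.51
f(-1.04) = -1.82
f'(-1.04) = -1.02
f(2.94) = 0.00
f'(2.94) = -0.00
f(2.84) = 0.00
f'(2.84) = -0.00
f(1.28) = 0.04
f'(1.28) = -0.08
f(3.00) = 0.00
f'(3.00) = 0.00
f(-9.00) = -1.76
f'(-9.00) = 0.00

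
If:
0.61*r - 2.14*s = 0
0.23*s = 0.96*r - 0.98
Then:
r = 1.10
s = 0.31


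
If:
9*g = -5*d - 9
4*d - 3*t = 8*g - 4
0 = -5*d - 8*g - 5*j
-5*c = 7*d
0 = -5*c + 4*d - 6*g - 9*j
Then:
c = -441/575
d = 63/115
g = -30/23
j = 177/115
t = 1912/345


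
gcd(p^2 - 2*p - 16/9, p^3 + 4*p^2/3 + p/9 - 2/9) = p + 2/3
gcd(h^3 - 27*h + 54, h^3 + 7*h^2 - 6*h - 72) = h^2 + 3*h - 18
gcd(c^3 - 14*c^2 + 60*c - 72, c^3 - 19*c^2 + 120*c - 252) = c^2 - 12*c + 36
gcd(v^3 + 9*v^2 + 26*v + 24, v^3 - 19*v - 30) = v^2 + 5*v + 6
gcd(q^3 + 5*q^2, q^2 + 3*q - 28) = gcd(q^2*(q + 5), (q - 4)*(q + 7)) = 1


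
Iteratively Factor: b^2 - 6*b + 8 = (b - 2)*(b - 4)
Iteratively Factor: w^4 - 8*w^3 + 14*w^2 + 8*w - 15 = (w - 1)*(w^3 - 7*w^2 + 7*w + 15) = (w - 3)*(w - 1)*(w^2 - 4*w - 5) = (w - 3)*(w - 1)*(w + 1)*(w - 5)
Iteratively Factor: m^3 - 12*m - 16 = (m + 2)*(m^2 - 2*m - 8) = (m - 4)*(m + 2)*(m + 2)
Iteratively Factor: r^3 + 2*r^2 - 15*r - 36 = (r + 3)*(r^2 - r - 12) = (r - 4)*(r + 3)*(r + 3)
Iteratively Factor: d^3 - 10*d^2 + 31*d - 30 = (d - 5)*(d^2 - 5*d + 6) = (d - 5)*(d - 3)*(d - 2)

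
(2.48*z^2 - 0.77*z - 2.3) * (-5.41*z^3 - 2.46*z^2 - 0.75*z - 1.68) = -13.4168*z^5 - 1.9351*z^4 + 12.4772*z^3 + 2.0691*z^2 + 3.0186*z + 3.864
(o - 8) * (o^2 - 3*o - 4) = o^3 - 11*o^2 + 20*o + 32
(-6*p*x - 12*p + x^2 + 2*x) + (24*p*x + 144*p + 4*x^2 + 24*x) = 18*p*x + 132*p + 5*x^2 + 26*x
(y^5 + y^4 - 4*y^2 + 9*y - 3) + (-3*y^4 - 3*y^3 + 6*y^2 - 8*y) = y^5 - 2*y^4 - 3*y^3 + 2*y^2 + y - 3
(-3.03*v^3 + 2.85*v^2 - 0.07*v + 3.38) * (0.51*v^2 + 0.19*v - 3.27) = -1.5453*v^5 + 0.8778*v^4 + 10.4139*v^3 - 7.609*v^2 + 0.8711*v - 11.0526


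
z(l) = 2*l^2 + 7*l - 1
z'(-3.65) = -7.60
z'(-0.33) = 5.68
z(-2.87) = -4.62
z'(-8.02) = -25.08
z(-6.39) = 35.93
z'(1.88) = 14.52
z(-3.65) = 0.09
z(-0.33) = -3.09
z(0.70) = 4.88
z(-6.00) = 29.00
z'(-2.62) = -3.48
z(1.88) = 19.23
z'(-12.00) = -41.00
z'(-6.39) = -18.56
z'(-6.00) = -17.00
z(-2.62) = -5.61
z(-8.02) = 71.50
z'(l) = 4*l + 7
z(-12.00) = 203.00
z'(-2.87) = -4.48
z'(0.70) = 9.80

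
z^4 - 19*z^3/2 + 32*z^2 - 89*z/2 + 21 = (z - 7/2)*(z - 3)*(z - 2)*(z - 1)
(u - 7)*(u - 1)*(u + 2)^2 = u^4 - 4*u^3 - 21*u^2 - 4*u + 28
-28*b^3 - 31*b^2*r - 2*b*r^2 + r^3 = (-7*b + r)*(b + r)*(4*b + r)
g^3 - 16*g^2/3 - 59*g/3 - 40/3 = (g - 8)*(g + 1)*(g + 5/3)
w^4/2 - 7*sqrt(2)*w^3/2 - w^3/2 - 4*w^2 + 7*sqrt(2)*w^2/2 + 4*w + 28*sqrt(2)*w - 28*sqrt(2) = (w/2 + sqrt(2))*(w - 1)*(w - 7*sqrt(2))*(w - 2*sqrt(2))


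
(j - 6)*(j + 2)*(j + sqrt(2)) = j^3 - 4*j^2 + sqrt(2)*j^2 - 12*j - 4*sqrt(2)*j - 12*sqrt(2)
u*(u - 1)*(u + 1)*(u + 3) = u^4 + 3*u^3 - u^2 - 3*u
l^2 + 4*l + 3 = (l + 1)*(l + 3)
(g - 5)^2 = g^2 - 10*g + 25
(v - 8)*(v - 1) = v^2 - 9*v + 8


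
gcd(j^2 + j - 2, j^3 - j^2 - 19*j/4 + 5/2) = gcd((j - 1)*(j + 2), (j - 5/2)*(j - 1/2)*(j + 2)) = j + 2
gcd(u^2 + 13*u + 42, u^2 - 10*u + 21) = 1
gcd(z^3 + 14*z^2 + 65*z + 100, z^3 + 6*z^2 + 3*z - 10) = z + 5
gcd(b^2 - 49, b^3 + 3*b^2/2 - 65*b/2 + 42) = b + 7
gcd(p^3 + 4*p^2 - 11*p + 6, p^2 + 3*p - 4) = p - 1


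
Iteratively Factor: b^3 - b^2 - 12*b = (b)*(b^2 - b - 12) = b*(b - 4)*(b + 3)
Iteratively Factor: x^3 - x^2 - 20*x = (x)*(x^2 - x - 20) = x*(x - 5)*(x + 4)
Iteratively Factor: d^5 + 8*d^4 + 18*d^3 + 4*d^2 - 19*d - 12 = (d + 3)*(d^4 + 5*d^3 + 3*d^2 - 5*d - 4) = (d + 1)*(d + 3)*(d^3 + 4*d^2 - d - 4) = (d - 1)*(d + 1)*(d + 3)*(d^2 + 5*d + 4) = (d - 1)*(d + 1)*(d + 3)*(d + 4)*(d + 1)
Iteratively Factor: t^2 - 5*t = (t)*(t - 5)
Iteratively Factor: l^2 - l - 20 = (l + 4)*(l - 5)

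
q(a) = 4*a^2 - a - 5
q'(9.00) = 71.00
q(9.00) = 310.00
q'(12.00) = 95.00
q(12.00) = 559.00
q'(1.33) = 9.64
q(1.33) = 0.75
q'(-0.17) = -2.36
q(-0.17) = -4.71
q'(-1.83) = -15.64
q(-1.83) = 10.23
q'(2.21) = 16.68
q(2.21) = 12.33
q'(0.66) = 4.28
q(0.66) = -3.92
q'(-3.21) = -26.68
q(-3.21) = 39.43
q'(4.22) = 32.76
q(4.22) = 62.01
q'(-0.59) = -5.72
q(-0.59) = -3.02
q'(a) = 8*a - 1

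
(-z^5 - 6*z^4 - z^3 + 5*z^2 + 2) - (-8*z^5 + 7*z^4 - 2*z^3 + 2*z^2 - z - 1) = 7*z^5 - 13*z^4 + z^3 + 3*z^2 + z + 3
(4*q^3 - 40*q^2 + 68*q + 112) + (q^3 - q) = 5*q^3 - 40*q^2 + 67*q + 112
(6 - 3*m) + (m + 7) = 13 - 2*m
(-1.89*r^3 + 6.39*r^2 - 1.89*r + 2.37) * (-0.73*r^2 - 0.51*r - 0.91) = 1.3797*r^5 - 3.7008*r^4 - 0.1593*r^3 - 6.5811*r^2 + 0.5112*r - 2.1567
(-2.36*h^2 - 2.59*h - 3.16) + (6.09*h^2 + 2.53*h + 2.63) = 3.73*h^2 - 0.0600000000000001*h - 0.53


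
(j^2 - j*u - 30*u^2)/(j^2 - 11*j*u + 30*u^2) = (-j - 5*u)/(-j + 5*u)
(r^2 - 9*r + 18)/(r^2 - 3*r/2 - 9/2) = 2*(r - 6)/(2*r + 3)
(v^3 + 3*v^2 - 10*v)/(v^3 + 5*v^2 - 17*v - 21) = v*(v^2 + 3*v - 10)/(v^3 + 5*v^2 - 17*v - 21)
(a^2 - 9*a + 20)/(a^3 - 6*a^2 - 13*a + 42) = (a^2 - 9*a + 20)/(a^3 - 6*a^2 - 13*a + 42)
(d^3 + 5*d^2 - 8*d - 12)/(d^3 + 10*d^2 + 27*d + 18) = (d - 2)/(d + 3)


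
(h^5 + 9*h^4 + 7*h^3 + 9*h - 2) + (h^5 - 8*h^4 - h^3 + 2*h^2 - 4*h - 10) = 2*h^5 + h^4 + 6*h^3 + 2*h^2 + 5*h - 12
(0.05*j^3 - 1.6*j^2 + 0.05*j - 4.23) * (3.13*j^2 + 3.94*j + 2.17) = 0.1565*j^5 - 4.811*j^4 - 6.039*j^3 - 16.5149*j^2 - 16.5577*j - 9.1791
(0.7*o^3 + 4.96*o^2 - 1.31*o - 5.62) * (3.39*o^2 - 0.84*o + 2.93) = 2.373*o^5 + 16.2264*o^4 - 6.5563*o^3 - 3.4186*o^2 + 0.882499999999999*o - 16.4666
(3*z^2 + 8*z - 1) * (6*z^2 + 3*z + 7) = 18*z^4 + 57*z^3 + 39*z^2 + 53*z - 7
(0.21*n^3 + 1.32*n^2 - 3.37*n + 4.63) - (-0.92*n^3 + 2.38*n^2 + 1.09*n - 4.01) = 1.13*n^3 - 1.06*n^2 - 4.46*n + 8.64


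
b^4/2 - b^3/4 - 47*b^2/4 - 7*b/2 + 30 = (b/2 + 1)*(b - 5)*(b - 3/2)*(b + 4)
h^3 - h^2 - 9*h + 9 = (h - 3)*(h - 1)*(h + 3)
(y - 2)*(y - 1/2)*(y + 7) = y^3 + 9*y^2/2 - 33*y/2 + 7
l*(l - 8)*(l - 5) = l^3 - 13*l^2 + 40*l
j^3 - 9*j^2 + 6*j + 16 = (j - 8)*(j - 2)*(j + 1)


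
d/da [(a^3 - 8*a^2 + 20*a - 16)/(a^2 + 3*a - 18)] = (a^4 + 6*a^3 - 98*a^2 + 320*a - 312)/(a^4 + 6*a^3 - 27*a^2 - 108*a + 324)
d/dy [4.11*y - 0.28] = 4.11000000000000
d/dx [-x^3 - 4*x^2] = x*(-3*x - 8)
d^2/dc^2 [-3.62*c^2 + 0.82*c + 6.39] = -7.24000000000000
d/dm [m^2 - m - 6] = 2*m - 1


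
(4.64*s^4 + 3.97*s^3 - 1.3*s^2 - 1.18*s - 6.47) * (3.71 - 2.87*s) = -13.3168*s^5 + 5.8205*s^4 + 18.4597*s^3 - 1.4364*s^2 + 14.1911*s - 24.0037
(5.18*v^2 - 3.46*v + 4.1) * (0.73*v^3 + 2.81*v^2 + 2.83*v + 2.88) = 3.7814*v^5 + 12.03*v^4 + 7.9298*v^3 + 16.6476*v^2 + 1.6382*v + 11.808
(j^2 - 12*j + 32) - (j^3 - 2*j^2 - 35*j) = -j^3 + 3*j^2 + 23*j + 32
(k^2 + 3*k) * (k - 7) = k^3 - 4*k^2 - 21*k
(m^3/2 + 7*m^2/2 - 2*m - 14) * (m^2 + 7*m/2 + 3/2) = m^5/2 + 21*m^4/4 + 11*m^3 - 63*m^2/4 - 52*m - 21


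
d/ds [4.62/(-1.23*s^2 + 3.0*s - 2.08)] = (11.3652*s - 13.86)/(1.23*s^2 - 3.0*s + 2.08)^2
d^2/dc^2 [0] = 0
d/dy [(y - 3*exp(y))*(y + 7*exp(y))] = 4*y*exp(y) + 2*y - 42*exp(2*y) + 4*exp(y)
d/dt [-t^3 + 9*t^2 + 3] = 3*t*(6 - t)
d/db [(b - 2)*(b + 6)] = 2*b + 4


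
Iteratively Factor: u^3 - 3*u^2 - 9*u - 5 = (u + 1)*(u^2 - 4*u - 5) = (u - 5)*(u + 1)*(u + 1)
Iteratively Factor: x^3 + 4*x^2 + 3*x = (x + 3)*(x^2 + x) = (x + 1)*(x + 3)*(x)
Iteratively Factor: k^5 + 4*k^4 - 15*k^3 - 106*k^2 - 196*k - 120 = (k + 2)*(k^4 + 2*k^3 - 19*k^2 - 68*k - 60) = (k + 2)^2*(k^3 - 19*k - 30) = (k + 2)^3*(k^2 - 2*k - 15) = (k - 5)*(k + 2)^3*(k + 3)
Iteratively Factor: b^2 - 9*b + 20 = (b - 5)*(b - 4)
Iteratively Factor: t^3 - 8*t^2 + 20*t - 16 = (t - 2)*(t^2 - 6*t + 8) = (t - 4)*(t - 2)*(t - 2)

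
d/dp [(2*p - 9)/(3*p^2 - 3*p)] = (-2*p^2 + 18*p - 9)/(3*p^2*(p^2 - 2*p + 1))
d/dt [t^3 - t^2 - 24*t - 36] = 3*t^2 - 2*t - 24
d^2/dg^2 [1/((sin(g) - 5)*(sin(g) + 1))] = (-49*sin(g) + sin(3*g) - 8*cos(2*g) + 50)/((sin(g) - 5)^3*(sin(g) + 1)^2)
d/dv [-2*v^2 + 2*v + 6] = 2 - 4*v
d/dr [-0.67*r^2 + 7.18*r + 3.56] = 7.18 - 1.34*r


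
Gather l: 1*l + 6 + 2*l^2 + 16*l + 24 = 2*l^2 + 17*l + 30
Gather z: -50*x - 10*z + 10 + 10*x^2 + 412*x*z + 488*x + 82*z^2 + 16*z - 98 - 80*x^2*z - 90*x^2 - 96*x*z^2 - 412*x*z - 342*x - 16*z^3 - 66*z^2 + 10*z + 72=-80*x^2 + 96*x - 16*z^3 + z^2*(16 - 96*x) + z*(16 - 80*x^2) - 16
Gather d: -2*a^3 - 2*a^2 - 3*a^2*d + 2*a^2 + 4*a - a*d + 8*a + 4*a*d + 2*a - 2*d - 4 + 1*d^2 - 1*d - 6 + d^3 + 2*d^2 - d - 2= -2*a^3 + 14*a + d^3 + 3*d^2 + d*(-3*a^2 + 3*a - 4) - 12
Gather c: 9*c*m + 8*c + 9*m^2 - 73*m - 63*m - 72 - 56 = c*(9*m + 8) + 9*m^2 - 136*m - 128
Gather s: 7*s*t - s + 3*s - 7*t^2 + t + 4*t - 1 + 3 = s*(7*t + 2) - 7*t^2 + 5*t + 2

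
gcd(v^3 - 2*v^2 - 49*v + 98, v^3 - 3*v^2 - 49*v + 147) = v^2 - 49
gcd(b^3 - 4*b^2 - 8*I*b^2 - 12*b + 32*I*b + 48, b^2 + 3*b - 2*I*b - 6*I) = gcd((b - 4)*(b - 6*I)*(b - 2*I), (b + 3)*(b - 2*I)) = b - 2*I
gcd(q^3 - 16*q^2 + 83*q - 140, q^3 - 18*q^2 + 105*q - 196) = q^2 - 11*q + 28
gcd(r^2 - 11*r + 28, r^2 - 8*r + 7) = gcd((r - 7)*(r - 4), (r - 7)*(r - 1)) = r - 7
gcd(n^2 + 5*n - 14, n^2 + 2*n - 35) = n + 7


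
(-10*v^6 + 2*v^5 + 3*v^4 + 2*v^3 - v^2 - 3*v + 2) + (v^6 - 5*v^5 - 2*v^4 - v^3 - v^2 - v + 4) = -9*v^6 - 3*v^5 + v^4 + v^3 - 2*v^2 - 4*v + 6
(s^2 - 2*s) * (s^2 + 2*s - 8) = s^4 - 12*s^2 + 16*s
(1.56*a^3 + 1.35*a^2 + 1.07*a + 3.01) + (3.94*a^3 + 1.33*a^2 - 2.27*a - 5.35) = 5.5*a^3 + 2.68*a^2 - 1.2*a - 2.34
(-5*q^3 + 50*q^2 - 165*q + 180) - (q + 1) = -5*q^3 + 50*q^2 - 166*q + 179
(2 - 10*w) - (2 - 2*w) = -8*w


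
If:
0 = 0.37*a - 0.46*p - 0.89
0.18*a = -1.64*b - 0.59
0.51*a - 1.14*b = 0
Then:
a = -0.65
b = -0.29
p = -2.45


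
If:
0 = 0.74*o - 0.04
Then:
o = 0.05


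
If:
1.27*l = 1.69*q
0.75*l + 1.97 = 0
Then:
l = -2.63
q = -1.97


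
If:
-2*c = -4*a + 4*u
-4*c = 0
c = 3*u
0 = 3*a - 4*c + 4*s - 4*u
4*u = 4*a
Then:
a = 0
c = 0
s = 0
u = 0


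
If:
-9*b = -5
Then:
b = 5/9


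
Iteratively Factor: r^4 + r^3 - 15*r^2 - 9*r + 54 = (r - 3)*(r^3 + 4*r^2 - 3*r - 18) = (r - 3)*(r + 3)*(r^2 + r - 6) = (r - 3)*(r - 2)*(r + 3)*(r + 3)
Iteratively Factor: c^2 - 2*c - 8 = (c - 4)*(c + 2)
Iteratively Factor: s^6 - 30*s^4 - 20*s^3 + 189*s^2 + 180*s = (s + 1)*(s^5 - s^4 - 29*s^3 + 9*s^2 + 180*s) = (s - 3)*(s + 1)*(s^4 + 2*s^3 - 23*s^2 - 60*s) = (s - 3)*(s + 1)*(s + 4)*(s^3 - 2*s^2 - 15*s) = (s - 5)*(s - 3)*(s + 1)*(s + 4)*(s^2 + 3*s) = (s - 5)*(s - 3)*(s + 1)*(s + 3)*(s + 4)*(s)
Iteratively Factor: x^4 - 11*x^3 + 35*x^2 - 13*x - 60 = (x + 1)*(x^3 - 12*x^2 + 47*x - 60) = (x - 4)*(x + 1)*(x^2 - 8*x + 15) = (x - 5)*(x - 4)*(x + 1)*(x - 3)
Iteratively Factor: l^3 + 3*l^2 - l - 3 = (l - 1)*(l^2 + 4*l + 3) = (l - 1)*(l + 3)*(l + 1)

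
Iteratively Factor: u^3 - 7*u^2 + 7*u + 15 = (u - 3)*(u^2 - 4*u - 5) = (u - 5)*(u - 3)*(u + 1)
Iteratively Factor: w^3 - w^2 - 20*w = (w)*(w^2 - w - 20) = w*(w + 4)*(w - 5)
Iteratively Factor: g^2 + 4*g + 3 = (g + 3)*(g + 1)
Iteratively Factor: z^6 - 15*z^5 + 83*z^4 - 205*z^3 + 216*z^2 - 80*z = (z - 4)*(z^5 - 11*z^4 + 39*z^3 - 49*z^2 + 20*z) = (z - 5)*(z - 4)*(z^4 - 6*z^3 + 9*z^2 - 4*z) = (z - 5)*(z - 4)^2*(z^3 - 2*z^2 + z) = (z - 5)*(z - 4)^2*(z - 1)*(z^2 - z) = z*(z - 5)*(z - 4)^2*(z - 1)*(z - 1)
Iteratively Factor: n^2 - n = (n)*(n - 1)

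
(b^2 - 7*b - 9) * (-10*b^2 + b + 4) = -10*b^4 + 71*b^3 + 87*b^2 - 37*b - 36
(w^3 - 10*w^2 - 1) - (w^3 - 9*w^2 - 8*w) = -w^2 + 8*w - 1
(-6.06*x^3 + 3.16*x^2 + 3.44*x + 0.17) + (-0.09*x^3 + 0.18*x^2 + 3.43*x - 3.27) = -6.15*x^3 + 3.34*x^2 + 6.87*x - 3.1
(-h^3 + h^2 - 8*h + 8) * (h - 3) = -h^4 + 4*h^3 - 11*h^2 + 32*h - 24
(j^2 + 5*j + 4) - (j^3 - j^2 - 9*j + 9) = -j^3 + 2*j^2 + 14*j - 5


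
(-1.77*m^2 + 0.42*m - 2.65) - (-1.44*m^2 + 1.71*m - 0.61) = -0.33*m^2 - 1.29*m - 2.04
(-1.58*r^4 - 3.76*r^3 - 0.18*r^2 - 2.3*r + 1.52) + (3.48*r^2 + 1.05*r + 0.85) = -1.58*r^4 - 3.76*r^3 + 3.3*r^2 - 1.25*r + 2.37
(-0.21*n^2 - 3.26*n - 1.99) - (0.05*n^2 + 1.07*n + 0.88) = -0.26*n^2 - 4.33*n - 2.87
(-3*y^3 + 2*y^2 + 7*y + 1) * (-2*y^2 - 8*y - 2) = 6*y^5 + 20*y^4 - 24*y^3 - 62*y^2 - 22*y - 2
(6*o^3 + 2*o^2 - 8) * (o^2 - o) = 6*o^5 - 4*o^4 - 2*o^3 - 8*o^2 + 8*o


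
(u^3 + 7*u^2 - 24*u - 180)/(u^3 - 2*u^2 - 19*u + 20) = (u^2 + 12*u + 36)/(u^2 + 3*u - 4)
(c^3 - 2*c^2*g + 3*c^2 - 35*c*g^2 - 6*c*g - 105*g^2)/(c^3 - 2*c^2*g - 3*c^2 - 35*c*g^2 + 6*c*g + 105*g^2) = (c + 3)/(c - 3)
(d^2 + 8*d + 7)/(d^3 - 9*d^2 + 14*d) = (d^2 + 8*d + 7)/(d*(d^2 - 9*d + 14))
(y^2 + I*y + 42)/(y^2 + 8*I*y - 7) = (y - 6*I)/(y + I)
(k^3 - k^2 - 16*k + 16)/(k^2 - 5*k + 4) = k + 4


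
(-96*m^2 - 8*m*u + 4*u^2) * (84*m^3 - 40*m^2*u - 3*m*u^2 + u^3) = -8064*m^5 + 3168*m^4*u + 944*m^3*u^2 - 232*m^2*u^3 - 20*m*u^4 + 4*u^5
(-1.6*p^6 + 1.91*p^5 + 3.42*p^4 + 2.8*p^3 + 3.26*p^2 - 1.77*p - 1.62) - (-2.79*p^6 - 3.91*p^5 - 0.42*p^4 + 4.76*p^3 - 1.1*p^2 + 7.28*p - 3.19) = 1.19*p^6 + 5.82*p^5 + 3.84*p^4 - 1.96*p^3 + 4.36*p^2 - 9.05*p + 1.57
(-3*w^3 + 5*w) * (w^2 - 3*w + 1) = -3*w^5 + 9*w^4 + 2*w^3 - 15*w^2 + 5*w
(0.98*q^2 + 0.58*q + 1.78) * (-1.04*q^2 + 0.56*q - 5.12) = -1.0192*q^4 - 0.0543999999999999*q^3 - 6.544*q^2 - 1.9728*q - 9.1136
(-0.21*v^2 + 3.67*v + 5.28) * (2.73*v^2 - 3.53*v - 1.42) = -0.5733*v^4 + 10.7604*v^3 + 1.7575*v^2 - 23.8498*v - 7.4976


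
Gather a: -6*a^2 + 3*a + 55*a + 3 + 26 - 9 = -6*a^2 + 58*a + 20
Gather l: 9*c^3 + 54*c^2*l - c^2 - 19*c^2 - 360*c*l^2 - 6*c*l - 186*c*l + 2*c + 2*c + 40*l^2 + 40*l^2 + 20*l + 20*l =9*c^3 - 20*c^2 + 4*c + l^2*(80 - 360*c) + l*(54*c^2 - 192*c + 40)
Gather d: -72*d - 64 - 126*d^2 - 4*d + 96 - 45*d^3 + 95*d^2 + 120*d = -45*d^3 - 31*d^2 + 44*d + 32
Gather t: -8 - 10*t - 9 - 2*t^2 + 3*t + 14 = -2*t^2 - 7*t - 3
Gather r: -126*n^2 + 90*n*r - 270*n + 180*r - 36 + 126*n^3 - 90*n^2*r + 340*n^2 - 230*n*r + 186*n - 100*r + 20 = 126*n^3 + 214*n^2 - 84*n + r*(-90*n^2 - 140*n + 80) - 16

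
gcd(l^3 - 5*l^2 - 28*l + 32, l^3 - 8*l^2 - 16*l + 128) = l^2 - 4*l - 32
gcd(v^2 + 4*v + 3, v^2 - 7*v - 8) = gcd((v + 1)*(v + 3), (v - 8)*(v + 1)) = v + 1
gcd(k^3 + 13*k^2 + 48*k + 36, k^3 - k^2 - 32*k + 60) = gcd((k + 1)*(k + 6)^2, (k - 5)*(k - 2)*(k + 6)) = k + 6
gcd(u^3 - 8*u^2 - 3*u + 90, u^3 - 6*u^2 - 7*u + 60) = u^2 - 2*u - 15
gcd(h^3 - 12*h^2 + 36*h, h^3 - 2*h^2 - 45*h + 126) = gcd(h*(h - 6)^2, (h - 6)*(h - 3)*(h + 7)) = h - 6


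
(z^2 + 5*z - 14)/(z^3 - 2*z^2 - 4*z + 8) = (z + 7)/(z^2 - 4)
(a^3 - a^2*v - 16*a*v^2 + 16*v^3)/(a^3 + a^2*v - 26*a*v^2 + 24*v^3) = (a + 4*v)/(a + 6*v)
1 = 1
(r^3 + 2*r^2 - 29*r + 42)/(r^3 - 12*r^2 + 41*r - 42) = (r + 7)/(r - 7)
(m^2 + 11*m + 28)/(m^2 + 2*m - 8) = (m + 7)/(m - 2)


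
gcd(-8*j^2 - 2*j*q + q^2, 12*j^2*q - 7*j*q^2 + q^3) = -4*j + q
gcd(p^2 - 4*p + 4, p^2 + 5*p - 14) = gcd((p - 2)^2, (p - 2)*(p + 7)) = p - 2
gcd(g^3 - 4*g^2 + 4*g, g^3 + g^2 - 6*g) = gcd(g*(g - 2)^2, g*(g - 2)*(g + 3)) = g^2 - 2*g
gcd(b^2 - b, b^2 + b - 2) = b - 1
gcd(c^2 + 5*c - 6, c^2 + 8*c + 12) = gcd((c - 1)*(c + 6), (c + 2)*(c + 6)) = c + 6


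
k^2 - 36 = (k - 6)*(k + 6)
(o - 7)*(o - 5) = o^2 - 12*o + 35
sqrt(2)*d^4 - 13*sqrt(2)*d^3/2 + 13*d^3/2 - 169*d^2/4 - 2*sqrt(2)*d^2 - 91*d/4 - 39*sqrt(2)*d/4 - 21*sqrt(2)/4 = (d - 7)*(d + 1/2)*(d + 3*sqrt(2))*(sqrt(2)*d + 1/2)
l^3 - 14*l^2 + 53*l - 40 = (l - 8)*(l - 5)*(l - 1)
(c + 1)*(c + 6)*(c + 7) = c^3 + 14*c^2 + 55*c + 42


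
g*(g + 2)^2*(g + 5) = g^4 + 9*g^3 + 24*g^2 + 20*g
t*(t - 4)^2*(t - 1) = t^4 - 9*t^3 + 24*t^2 - 16*t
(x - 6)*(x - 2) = x^2 - 8*x + 12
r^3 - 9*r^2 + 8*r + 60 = (r - 6)*(r - 5)*(r + 2)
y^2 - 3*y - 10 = (y - 5)*(y + 2)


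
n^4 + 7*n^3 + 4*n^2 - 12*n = n*(n - 1)*(n + 2)*(n + 6)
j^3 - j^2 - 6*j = j*(j - 3)*(j + 2)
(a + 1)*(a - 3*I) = a^2 + a - 3*I*a - 3*I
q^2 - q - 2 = (q - 2)*(q + 1)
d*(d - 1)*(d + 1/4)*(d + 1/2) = d^4 - d^3/4 - 5*d^2/8 - d/8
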